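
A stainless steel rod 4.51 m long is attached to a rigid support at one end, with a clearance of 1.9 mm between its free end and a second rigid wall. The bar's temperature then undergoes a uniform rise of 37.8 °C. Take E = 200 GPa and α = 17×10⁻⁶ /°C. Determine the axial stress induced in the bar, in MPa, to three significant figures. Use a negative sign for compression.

Free thermal expansion αLΔT = 17e-6 · 4510 · 37.8 = 2.898 mm.
The walls engage after the gap closes; constrained expansion = 2.898 − 1.9 = 0.9981 mm.
The walls impose strain ε = −(0.9981)/4510 = -2.2131e-04; σ = Eε = 200000 · -2.2131e-04 = -44.26 MPa.

-44.3 MPa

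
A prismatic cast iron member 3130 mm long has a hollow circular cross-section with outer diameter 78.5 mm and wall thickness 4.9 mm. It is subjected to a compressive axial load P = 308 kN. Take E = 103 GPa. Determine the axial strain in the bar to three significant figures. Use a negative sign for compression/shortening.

A = 1133 mm².
σ = N/A = -271.8 MPa; ε = σ/E = -271.8/103000 = -2.639e-03.

-0.00264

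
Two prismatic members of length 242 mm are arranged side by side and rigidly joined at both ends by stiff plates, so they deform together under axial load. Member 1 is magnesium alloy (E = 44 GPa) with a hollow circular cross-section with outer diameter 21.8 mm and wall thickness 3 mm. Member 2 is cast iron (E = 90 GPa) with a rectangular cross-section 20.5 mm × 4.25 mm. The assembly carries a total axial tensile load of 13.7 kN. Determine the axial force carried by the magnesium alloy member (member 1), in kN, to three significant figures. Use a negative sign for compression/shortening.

6.83 kN

A_1 = 177.2 mm².
A_2 = 87.12 mm².
Equal strain + equilibrium ⇒ each member carries load in proportion to AE: A₁E₁ = 7796000 N, A₂E₂ = 7841000 N, ΣAE = 15640000 N.
F₁ = P·A₁E₁/ΣAE = 13700·7796000/15640000 = 6830 N.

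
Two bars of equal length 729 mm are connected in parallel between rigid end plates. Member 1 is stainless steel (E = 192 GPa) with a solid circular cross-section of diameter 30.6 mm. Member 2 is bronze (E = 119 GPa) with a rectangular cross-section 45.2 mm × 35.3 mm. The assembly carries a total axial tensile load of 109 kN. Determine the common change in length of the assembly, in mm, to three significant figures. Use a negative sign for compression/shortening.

0.240 mm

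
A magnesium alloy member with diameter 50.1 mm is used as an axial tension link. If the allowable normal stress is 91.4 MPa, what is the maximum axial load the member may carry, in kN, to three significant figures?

180 kN

A = 1971 mm².
P_max = σ_allow · A = 91.4 · 1971 = 180200 N = 180.2 kN.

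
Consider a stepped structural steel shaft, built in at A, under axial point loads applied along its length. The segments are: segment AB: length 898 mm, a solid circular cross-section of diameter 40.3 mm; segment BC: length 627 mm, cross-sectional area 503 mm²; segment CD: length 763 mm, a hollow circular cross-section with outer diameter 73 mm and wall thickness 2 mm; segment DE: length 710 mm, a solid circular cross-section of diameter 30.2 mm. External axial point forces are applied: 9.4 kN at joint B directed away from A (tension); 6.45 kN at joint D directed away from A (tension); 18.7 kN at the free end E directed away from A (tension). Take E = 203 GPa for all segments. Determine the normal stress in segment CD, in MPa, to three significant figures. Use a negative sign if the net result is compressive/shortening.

Internal axial forces (sectioning from the free end, tension +): N_DE = 18.7 kN, N_CD = 25.15 kN, N_BC = 25.15 kN, N_AB = 34.55 kN.
A_CD = 446.1 mm².
σ_CD = N_CD/A_CD = 25150/446.1 = 56.38 MPa.

56.4 MPa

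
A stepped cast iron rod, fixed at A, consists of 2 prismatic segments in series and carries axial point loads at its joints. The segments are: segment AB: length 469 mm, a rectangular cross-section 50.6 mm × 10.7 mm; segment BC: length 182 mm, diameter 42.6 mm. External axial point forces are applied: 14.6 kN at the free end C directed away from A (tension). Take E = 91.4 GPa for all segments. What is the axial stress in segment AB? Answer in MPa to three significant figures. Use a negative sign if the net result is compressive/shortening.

27.0 MPa

Internal axial forces (sectioning from the free end, tension +): N_BC = 14.6 kN, N_AB = 14.6 kN.
A_AB = 541.4 mm².
σ_AB = N_AB/A_AB = 14600/541.4 = 26.97 MPa.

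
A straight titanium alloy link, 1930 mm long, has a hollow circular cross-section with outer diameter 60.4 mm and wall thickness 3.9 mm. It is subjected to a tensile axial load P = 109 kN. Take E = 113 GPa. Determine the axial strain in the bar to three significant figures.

A = 692.2 mm².
σ = N/A = 157.5 MPa; ε = σ/E = 157.5/113000 = 1.393e-03.

0.00139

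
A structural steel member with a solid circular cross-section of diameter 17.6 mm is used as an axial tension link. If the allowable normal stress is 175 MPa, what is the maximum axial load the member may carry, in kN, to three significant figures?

A = 243.3 mm².
P_max = σ_allow · A = 175 · 243.3 = 42570 N = 42.57 kN.

42.6 kN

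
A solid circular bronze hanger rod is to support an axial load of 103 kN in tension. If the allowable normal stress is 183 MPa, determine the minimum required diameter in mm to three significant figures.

26.8 mm

Required area A ≥ P/σ_allow = 103000/183 = 562.8 mm².
For a solid circular section, d ≥ √(4A/π) = 26.77 mm.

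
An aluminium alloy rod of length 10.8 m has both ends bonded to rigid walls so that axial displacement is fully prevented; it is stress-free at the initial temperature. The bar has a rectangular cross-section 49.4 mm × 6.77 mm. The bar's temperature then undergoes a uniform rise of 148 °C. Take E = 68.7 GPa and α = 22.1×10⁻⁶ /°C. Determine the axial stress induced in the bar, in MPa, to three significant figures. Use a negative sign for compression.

-225 MPa

Free thermal expansion αLΔT = 22.1e-6 · 10800 · 148 = 35.32 mm.
The walls impose strain ε = −(35.32)/10800 = -3.2708e-03; σ = Eε = 68700 · -3.2708e-03 = -224.7 MPa.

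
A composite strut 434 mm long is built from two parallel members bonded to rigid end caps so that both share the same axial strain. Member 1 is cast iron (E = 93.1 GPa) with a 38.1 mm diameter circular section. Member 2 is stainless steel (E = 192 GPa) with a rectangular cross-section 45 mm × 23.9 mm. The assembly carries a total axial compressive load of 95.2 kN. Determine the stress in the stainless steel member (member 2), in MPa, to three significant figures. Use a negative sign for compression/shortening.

A_1 = 1140 mm².
A_2 = 1076 mm².
Equal strain + equilibrium ⇒ each member carries load in proportion to AE: A₁E₁ = 106100000 N, A₂E₂ = 206500000 N, ΣAE = 312600000 N.
σ₂ = P·E₂/ΣAE = -95200·192000/312600000 = -58.46 MPa.

-58.5 MPa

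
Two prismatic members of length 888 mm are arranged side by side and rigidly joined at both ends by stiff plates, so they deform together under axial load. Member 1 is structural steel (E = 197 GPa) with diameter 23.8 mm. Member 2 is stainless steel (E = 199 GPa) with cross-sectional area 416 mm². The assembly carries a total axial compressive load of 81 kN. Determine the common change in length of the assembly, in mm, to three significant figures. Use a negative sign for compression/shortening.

A_1 = 444.9 mm².
Equal strain + equilibrium ⇒ each member carries load in proportion to AE: A₁E₁ = 87640000 N, A₂E₂ = 82780000 N, ΣAE = 170400000 N.
δ = PL/ΣAE = -81000·888/170400000 = -0.422 mm.

-0.422 mm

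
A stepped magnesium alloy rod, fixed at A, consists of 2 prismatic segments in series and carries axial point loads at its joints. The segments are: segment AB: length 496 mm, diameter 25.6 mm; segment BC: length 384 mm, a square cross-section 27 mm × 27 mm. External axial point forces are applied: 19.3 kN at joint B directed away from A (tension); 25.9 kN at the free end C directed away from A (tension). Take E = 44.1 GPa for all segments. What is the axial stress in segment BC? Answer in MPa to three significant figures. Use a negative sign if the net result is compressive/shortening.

Internal axial forces (sectioning from the free end, tension +): N_BC = 25.9 kN, N_AB = 45.2 kN.
A_BC = 729 mm².
σ_BC = N_BC/A_BC = 25900/729 = 35.53 MPa.

35.5 MPa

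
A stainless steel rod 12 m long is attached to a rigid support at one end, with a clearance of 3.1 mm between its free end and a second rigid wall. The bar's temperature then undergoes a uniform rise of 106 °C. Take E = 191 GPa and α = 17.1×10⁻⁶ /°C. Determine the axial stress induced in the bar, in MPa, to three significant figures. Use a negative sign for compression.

Free thermal expansion αLΔT = 17.1e-6 · 12000 · 106 = 21.75 mm.
The walls engage after the gap closes; constrained expansion = 21.75 − 3.1 = 18.65 mm.
The walls impose strain ε = −(18.65)/12000 = -1.5543e-03; σ = Eε = 191000 · -1.5543e-03 = -296.9 MPa.

-297 MPa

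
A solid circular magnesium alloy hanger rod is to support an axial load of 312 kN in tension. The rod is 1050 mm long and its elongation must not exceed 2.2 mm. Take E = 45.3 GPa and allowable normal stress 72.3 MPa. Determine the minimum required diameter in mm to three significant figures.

74.1 mm

Required area A ≥ P/σ_allow = 312000/72.3 = 4315 mm².
For a solid circular section, d ≥ √(4A/π) = 74.12 mm.
Elongation limit: A ≥ PL/(Eδ_allow) = 312000·1050/(45300·2.2) = 3287 mm² ⇒ d ≥ 64.69 mm.
The stress limit governs.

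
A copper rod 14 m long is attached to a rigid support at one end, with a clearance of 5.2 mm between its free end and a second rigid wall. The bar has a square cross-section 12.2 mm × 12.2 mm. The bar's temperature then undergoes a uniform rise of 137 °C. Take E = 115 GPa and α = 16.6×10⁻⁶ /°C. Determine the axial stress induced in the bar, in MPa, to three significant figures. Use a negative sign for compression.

Free thermal expansion αLΔT = 16.6e-6 · 14000 · 137 = 31.84 mm.
The walls engage after the gap closes; constrained expansion = 31.84 − 5.2 = 26.64 mm.
The walls impose strain ε = −(26.64)/14000 = -1.9028e-03; σ = Eε = 115000 · -1.9028e-03 = -218.8 MPa.

-219 MPa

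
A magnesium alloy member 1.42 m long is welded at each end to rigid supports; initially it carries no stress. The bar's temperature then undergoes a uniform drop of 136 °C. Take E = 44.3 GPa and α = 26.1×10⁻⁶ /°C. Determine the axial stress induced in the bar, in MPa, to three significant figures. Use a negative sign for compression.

Free thermal expansion αLΔT = 26.1e-6 · 1420 · -136 = -5.04 mm.
The walls impose strain ε = −(-5.04)/1420 = 3.5496e-03; σ = Eε = 44300 · 3.5496e-03 = 157.2 MPa.

157 MPa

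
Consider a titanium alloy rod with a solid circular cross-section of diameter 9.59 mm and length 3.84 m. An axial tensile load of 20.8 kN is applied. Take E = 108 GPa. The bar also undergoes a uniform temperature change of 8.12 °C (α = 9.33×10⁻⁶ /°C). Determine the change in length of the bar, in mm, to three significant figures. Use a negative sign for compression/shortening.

A = 72.23 mm².
δ_mech = NL/(AE) = 20800·3840/(72.23·108000) = 10.24 mm.
δ_thermal = αLΔT = 9.33e-6·3840·8.12 = 0.2909 mm.
δ = δ_mech + δ_thermal = 10.53 mm.

10.5 mm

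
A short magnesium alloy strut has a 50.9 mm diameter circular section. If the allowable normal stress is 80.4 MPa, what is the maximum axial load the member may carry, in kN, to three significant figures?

A = 2035 mm².
P_max = σ_allow · A = 80.4 · 2035 = 163600 N = 163.6 kN.

164 kN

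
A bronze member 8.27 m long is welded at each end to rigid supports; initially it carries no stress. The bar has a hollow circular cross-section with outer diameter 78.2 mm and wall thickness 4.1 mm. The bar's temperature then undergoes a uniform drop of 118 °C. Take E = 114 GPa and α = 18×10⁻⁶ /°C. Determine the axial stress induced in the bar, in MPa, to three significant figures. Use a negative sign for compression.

Free thermal expansion αLΔT = 18e-6 · 8270 · -118 = -17.57 mm.
The walls impose strain ε = −(-17.57)/8270 = 2.1240e-03; σ = Eε = 114000 · 2.1240e-03 = 242.1 MPa.

242 MPa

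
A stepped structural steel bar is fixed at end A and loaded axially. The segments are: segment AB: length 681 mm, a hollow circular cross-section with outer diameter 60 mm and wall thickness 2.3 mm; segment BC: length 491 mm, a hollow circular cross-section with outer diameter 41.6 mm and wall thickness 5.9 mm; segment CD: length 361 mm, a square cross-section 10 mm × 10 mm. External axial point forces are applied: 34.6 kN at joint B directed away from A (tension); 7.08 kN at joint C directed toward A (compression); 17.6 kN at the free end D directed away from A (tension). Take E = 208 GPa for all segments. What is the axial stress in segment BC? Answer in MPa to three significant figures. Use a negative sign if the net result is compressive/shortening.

15.9 MPa

Internal axial forces (sectioning from the free end, tension +): N_CD = 17.6 kN, N_BC = 10.52 kN, N_AB = 45.12 kN.
A_BC = 661.7 mm².
σ_BC = N_BC/A_BC = 10520/661.7 = 15.9 MPa.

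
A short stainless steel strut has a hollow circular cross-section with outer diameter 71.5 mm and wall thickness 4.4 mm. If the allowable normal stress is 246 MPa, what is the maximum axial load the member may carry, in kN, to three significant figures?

228 kN

A = 927.5 mm².
P_max = σ_allow · A = 246 · 927.5 = 228200 N = 228.2 kN.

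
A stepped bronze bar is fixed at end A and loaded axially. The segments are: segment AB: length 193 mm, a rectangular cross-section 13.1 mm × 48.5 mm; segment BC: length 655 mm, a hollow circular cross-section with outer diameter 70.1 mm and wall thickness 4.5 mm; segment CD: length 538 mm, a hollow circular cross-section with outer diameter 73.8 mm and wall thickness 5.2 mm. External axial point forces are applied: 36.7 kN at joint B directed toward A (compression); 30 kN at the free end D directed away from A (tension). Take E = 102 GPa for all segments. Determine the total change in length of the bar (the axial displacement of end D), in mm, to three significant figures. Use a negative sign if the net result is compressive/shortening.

0.329 mm

Internal axial forces (sectioning from the free end, tension +): N_CD = 30 kN, N_BC = 30 kN, N_AB = -6.7 kN.
A_AB = 635.4 mm².
A_BC = 927.4 mm².
A_CD = 1121 mm².
δ_AB = -6700·193/(635.4·102000) = -0.01995 mm
δ_BC = 30000·655/(927.4·102000) = 0.2077 mm
δ_CD = 30000·538/(1121·102000) = 0.1412 mm
δ = Σδ_i = 0.329 mm.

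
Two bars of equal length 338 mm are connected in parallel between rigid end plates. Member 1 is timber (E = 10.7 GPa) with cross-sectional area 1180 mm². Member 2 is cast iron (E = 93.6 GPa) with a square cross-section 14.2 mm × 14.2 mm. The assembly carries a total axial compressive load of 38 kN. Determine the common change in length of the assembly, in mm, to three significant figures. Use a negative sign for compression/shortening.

A_2 = 201.6 mm².
Equal strain + equilibrium ⇒ each member carries load in proportion to AE: A₁E₁ = 12630000 N, A₂E₂ = 18870000 N, ΣAE = 31500000 N.
δ = PL/ΣAE = -38000·338/31500000 = -0.4078 mm.

-0.408 mm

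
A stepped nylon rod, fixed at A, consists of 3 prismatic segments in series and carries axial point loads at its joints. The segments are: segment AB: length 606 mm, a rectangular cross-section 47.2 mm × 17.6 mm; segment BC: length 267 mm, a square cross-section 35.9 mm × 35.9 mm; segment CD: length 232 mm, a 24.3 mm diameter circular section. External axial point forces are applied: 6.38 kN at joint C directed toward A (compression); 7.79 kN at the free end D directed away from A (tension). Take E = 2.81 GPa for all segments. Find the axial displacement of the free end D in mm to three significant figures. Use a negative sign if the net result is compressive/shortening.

Internal axial forces (sectioning from the free end, tension +): N_CD = 7.79 kN, N_BC = 1.41 kN, N_AB = 1.41 kN.
A_AB = 830.7 mm².
A_BC = 1289 mm².
A_CD = 463.8 mm².
δ_AB = 1410·606/(830.7·2810) = 0.366 mm
δ_BC = 1410·267/(1289·2810) = 0.104 mm
δ_CD = 7790·232/(463.8·2810) = 1.387 mm
δ = Σδ_i = 1.857 mm.

1.86 mm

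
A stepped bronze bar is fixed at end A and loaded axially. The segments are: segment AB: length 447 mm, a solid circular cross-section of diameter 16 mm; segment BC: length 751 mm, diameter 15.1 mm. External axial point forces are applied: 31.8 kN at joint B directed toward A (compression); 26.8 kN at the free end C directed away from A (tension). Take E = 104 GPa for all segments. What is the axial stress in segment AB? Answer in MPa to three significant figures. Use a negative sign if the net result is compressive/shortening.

-24.9 MPa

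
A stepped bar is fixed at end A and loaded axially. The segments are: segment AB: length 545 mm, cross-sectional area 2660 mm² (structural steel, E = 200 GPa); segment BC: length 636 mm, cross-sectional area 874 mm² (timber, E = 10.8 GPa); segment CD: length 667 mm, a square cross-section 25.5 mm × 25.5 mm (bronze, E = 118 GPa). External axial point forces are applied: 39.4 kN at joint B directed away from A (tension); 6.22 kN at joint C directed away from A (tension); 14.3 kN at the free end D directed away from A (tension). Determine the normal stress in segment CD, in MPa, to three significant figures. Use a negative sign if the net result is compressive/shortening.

Internal axial forces (sectioning from the free end, tension +): N_CD = 14.3 kN, N_BC = 20.52 kN, N_AB = 59.92 kN.
A_CD = 650.2 mm².
σ_CD = N_CD/A_CD = 14300/650.2 = 21.99 MPa.

22.0 MPa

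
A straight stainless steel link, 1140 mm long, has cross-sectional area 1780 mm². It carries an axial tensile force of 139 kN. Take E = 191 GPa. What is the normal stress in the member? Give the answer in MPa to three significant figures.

78.1 MPa

σ = N/A = 139000/1780 = 78.09 MPa.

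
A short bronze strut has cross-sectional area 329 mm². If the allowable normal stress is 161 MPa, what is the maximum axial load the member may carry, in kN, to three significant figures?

P_max = σ_allow · A = 161 · 329 = 52970 N = 52.97 kN.

53.0 kN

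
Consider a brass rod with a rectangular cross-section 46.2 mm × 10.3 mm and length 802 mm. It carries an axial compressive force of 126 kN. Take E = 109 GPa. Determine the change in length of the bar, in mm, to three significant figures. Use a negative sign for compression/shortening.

A = 475.9 mm².
δ_mech = NL/(AE) = -126000·802/(475.9·109000) = -1.948 mm.

-1.95 mm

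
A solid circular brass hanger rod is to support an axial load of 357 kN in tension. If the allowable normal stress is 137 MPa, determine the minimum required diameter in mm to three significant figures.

Required area A ≥ P/σ_allow = 357000/137 = 2606 mm².
For a solid circular section, d ≥ √(4A/π) = 57.6 mm.

57.6 mm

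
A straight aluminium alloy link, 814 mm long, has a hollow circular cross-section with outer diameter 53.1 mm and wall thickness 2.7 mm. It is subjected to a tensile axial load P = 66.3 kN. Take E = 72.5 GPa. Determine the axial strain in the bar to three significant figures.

0.00214

A = 427.5 mm².
σ = N/A = 155.1 MPa; ε = σ/E = 155.1/72500 = 2.139e-03.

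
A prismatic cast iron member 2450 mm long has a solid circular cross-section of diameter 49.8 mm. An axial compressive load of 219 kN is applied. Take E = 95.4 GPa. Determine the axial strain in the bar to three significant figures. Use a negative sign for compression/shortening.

-0.00118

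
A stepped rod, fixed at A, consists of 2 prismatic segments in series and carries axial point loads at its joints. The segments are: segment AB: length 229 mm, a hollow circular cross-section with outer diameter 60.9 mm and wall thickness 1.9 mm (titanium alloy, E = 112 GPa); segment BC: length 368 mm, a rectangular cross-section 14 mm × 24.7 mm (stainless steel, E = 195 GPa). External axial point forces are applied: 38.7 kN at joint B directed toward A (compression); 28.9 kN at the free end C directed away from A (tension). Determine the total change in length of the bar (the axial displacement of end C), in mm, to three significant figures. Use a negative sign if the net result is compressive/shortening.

0.101 mm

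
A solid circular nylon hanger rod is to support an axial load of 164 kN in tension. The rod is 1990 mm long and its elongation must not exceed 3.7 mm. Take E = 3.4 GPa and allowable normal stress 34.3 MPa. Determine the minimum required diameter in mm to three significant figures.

182 mm

Required area A ≥ P/σ_allow = 164000/34.3 = 4781 mm².
For a solid circular section, d ≥ √(4A/π) = 78.02 mm.
Elongation limit: A ≥ PL/(Eδ_allow) = 164000·1990/(3400·3.7) = 25940 mm² ⇒ d ≥ 181.7 mm.
The elongation limit governs.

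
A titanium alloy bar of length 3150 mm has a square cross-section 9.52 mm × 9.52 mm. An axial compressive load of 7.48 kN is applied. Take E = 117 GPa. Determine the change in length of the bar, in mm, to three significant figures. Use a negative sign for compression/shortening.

A = 90.63 mm².
δ_mech = NL/(AE) = -7480·3150/(90.63·117000) = -2.222 mm.

-2.22 mm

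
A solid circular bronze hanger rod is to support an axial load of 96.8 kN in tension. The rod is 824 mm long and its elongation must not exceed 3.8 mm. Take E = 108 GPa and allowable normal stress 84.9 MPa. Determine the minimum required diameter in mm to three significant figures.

38.1 mm

Required area A ≥ P/σ_allow = 96800/84.9 = 1140 mm².
For a solid circular section, d ≥ √(4A/π) = 38.1 mm.
Elongation limit: A ≥ PL/(Eδ_allow) = 96800·824/(108000·3.8) = 194.4 mm² ⇒ d ≥ 15.73 mm.
The stress limit governs.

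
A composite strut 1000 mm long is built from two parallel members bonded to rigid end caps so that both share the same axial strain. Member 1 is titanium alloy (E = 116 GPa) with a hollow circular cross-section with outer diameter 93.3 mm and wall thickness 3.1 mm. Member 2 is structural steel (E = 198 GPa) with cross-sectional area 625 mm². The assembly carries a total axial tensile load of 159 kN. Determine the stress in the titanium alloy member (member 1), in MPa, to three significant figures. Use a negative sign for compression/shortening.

A_1 = 878.5 mm².
Equal strain + equilibrium ⇒ each member carries load in proportion to AE: A₁E₁ = 101900000 N, A₂E₂ = 123800000 N, ΣAE = 225700000 N.
σ₁ = P·E₁/ΣAE = 159000·116000/225700000 = 81.74 MPa.

81.7 MPa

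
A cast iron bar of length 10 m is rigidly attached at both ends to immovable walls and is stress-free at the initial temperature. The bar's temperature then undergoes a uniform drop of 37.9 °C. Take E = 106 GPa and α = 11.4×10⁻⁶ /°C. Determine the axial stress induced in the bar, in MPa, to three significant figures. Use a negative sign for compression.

45.8 MPa

Free thermal expansion αLΔT = 11.4e-6 · 10000 · -37.9 = -4.321 mm.
The walls impose strain ε = −(-4.321)/10000 = 4.3206e-04; σ = Eε = 106000 · 4.3206e-04 = 45.8 MPa.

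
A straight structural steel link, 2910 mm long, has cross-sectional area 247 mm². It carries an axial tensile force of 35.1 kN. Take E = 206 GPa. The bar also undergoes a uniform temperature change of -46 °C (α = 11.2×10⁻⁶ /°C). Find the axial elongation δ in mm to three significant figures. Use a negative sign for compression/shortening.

0.508 mm

δ_mech = NL/(AE) = 35100·2910/(247·206000) = 2.007 mm.
δ_thermal = αLΔT = 11.2e-6·2910·-46 = -1.499 mm.
δ = δ_mech + δ_thermal = 0.5082 mm.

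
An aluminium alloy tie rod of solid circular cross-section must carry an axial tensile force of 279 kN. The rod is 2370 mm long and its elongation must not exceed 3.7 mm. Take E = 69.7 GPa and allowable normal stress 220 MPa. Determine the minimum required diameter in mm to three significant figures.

57.1 mm

Required area A ≥ P/σ_allow = 279000/220 = 1268 mm².
For a solid circular section, d ≥ √(4A/π) = 40.18 mm.
Elongation limit: A ≥ PL/(Eδ_allow) = 279000·2370/(69700·3.7) = 2564 mm² ⇒ d ≥ 57.14 mm.
The elongation limit governs.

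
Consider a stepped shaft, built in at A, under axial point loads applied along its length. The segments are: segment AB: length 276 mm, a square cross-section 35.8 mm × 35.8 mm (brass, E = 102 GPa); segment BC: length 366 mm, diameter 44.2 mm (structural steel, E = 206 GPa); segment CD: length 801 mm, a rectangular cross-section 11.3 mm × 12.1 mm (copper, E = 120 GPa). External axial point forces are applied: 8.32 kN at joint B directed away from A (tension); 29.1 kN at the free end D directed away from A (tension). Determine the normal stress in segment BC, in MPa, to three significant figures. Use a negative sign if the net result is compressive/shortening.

Internal axial forces (sectioning from the free end, tension +): N_CD = 29.1 kN, N_BC = 29.1 kN, N_AB = 37.42 kN.
A_BC = 1534 mm².
σ_BC = N_BC/A_BC = 29100/1534 = 18.97 MPa.

19.0 MPa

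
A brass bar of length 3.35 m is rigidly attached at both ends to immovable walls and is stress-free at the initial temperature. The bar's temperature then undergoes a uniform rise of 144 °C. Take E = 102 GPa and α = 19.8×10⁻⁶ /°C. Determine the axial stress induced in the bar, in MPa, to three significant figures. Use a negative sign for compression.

-291 MPa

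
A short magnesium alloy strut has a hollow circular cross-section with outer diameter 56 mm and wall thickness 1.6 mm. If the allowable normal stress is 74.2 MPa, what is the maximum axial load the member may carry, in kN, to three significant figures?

A = 273.4 mm².
P_max = σ_allow · A = 74.2 · 273.4 = 20290 N = 20.29 kN.

20.3 kN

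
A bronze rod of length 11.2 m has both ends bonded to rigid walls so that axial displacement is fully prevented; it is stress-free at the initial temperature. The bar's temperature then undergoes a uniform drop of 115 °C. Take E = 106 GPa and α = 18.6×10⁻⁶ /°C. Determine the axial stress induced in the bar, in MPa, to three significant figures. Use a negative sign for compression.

Free thermal expansion αLΔT = 18.6e-6 · 11200 · -115 = -23.96 mm.
The walls impose strain ε = −(-23.96)/11200 = 2.1390e-03; σ = Eε = 106000 · 2.1390e-03 = 226.7 MPa.

227 MPa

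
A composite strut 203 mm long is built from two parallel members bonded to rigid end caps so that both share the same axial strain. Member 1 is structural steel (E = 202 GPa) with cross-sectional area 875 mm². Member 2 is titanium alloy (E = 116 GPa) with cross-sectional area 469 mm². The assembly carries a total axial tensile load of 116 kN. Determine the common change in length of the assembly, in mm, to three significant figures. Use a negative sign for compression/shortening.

0.102 mm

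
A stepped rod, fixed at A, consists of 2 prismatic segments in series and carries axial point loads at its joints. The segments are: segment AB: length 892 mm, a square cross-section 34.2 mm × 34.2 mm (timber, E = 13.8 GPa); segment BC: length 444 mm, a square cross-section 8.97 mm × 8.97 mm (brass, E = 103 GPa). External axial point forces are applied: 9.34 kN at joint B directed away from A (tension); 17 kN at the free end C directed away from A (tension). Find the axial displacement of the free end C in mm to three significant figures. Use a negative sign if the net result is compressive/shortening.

Internal axial forces (sectioning from the free end, tension +): N_BC = 17 kN, N_AB = 26.34 kN.
A_AB = 1170 mm².
A_BC = 80.46 mm².
δ_AB = 26340·892/(1170·13800) = 1.456 mm
δ_BC = 17000·444/(80.46·103000) = 0.9108 mm
δ = Σδ_i = 2.366 mm.

2.37 mm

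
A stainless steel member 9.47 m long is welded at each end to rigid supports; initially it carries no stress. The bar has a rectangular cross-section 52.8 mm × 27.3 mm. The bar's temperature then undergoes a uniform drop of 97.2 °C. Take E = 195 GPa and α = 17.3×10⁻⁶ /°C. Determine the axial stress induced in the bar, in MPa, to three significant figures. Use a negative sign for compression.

Free thermal expansion αLΔT = 17.3e-6 · 9470 · -97.2 = -15.92 mm.
The walls impose strain ε = −(-15.92)/9470 = 1.6816e-03; σ = Eε = 195000 · 1.6816e-03 = 327.9 MPa.

328 MPa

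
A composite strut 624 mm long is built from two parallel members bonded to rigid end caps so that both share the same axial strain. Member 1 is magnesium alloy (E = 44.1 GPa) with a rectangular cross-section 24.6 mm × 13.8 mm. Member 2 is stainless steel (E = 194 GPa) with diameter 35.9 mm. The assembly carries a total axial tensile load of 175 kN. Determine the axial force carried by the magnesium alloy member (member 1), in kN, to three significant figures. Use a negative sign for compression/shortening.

12.4 kN

A_1 = 339.5 mm².
A_2 = 1012 mm².
Equal strain + equilibrium ⇒ each member carries load in proportion to AE: A₁E₁ = 14970000 N, A₂E₂ = 196400000 N, ΣAE = 211300000 N.
F₁ = P·A₁E₁/ΣAE = 175000·14970000/211300000 = 12400 N.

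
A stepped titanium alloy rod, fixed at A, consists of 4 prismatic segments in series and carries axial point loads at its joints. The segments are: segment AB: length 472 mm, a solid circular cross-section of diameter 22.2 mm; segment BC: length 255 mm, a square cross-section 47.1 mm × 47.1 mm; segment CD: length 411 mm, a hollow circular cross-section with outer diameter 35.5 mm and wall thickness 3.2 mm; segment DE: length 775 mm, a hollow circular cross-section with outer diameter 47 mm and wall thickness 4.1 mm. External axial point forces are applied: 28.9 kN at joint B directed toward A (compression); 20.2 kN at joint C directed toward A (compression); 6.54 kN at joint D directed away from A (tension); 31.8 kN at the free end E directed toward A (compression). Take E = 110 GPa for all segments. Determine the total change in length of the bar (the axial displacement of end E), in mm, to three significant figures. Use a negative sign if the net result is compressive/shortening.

-1.57 mm

Internal axial forces (sectioning from the free end, tension +): N_DE = -31.8 kN, N_CD = -25.26 kN, N_BC = -45.46 kN, N_AB = -74.36 kN.
A_AB = 387.1 mm².
A_BC = 2218 mm².
A_CD = 324.7 mm².
A_DE = 552.6 mm².
δ_AB = -74360·472/(387.1·110000) = -0.8243 mm
δ_BC = -45460·255/(2218·110000) = -0.0475 mm
δ_CD = -25260·411/(324.7·110000) = -0.2907 mm
δ_DE = -31800·775/(552.6·110000) = -0.4055 mm
δ = Σδ_i = -1.568 mm.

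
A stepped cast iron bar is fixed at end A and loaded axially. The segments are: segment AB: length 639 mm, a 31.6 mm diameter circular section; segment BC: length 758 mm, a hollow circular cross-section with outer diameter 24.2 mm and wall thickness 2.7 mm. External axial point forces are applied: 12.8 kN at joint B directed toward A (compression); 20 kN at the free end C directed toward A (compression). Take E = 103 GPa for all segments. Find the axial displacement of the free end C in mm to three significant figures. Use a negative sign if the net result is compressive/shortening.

-1.07 mm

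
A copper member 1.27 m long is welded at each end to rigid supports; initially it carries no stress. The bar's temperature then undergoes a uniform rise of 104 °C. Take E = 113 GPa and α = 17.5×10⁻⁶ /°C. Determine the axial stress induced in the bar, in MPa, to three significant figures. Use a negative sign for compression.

Free thermal expansion αLΔT = 17.5e-6 · 1270 · 104 = 2.311 mm.
The walls impose strain ε = −(2.311)/1270 = -1.8200e-03; σ = Eε = 113000 · -1.8200e-03 = -205.7 MPa.

-206 MPa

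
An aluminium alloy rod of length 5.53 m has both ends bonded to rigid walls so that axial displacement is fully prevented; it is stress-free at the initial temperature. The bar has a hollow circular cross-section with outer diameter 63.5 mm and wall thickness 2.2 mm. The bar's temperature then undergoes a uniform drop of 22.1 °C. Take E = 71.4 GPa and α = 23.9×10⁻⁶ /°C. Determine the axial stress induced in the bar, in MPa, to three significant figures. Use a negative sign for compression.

37.7 MPa

Free thermal expansion αLΔT = 23.9e-6 · 5530 · -22.1 = -2.921 mm.
The walls impose strain ε = −(-2.921)/5530 = 5.2819e-04; σ = Eε = 71400 · 5.2819e-04 = 37.71 MPa.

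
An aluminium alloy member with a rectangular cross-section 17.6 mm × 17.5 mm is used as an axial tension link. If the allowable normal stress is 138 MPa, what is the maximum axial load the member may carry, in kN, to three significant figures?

A = 308 mm².
P_max = σ_allow · A = 138 · 308 = 42500 N = 42.5 kN.

42.5 kN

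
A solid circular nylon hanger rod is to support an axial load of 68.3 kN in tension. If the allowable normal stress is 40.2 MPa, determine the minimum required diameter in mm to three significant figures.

46.5 mm

Required area A ≥ P/σ_allow = 68300/40.2 = 1699 mm².
For a solid circular section, d ≥ √(4A/π) = 46.51 mm.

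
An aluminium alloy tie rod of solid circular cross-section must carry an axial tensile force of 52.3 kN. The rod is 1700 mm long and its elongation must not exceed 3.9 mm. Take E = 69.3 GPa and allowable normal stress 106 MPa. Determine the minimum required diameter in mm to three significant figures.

25.1 mm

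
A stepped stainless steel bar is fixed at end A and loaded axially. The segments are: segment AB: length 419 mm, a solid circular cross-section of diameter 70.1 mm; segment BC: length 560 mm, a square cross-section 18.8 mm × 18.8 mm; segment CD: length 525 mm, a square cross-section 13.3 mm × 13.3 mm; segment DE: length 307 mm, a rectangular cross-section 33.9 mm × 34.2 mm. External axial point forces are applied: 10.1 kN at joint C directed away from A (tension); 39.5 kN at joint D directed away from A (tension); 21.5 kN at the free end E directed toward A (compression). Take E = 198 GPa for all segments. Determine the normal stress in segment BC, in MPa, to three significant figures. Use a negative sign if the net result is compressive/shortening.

79.5 MPa

Internal axial forces (sectioning from the free end, tension +): N_DE = -21.5 kN, N_CD = 18 kN, N_BC = 28.1 kN, N_AB = 28.1 kN.
A_BC = 353.4 mm².
σ_BC = N_BC/A_BC = 28100/353.4 = 79.5 MPa.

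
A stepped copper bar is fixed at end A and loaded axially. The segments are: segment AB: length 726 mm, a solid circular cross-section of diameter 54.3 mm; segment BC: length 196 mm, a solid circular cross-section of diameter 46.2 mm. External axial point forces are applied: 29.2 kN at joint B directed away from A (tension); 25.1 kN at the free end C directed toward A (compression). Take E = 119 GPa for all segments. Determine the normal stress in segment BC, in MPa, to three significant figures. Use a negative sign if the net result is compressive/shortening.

Internal axial forces (sectioning from the free end, tension +): N_BC = -25.1 kN, N_AB = 4.1 kN.
A_BC = 1676 mm².
σ_BC = N_BC/A_BC = -25100/1676 = -14.97 MPa.

-15.0 MPa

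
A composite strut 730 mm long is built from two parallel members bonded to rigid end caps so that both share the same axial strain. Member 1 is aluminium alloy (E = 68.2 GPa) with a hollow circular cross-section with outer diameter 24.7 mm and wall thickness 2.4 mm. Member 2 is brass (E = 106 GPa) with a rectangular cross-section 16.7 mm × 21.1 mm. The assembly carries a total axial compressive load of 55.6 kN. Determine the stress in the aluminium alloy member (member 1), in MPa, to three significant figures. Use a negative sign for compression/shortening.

A_1 = 168.1 mm².
A_2 = 352.4 mm².
Equal strain + equilibrium ⇒ each member carries load in proportion to AE: A₁E₁ = 11470000 N, A₂E₂ = 37350000 N, ΣAE = 48820000 N.
σ₁ = P·E₁/ΣAE = -55600·68200/48820000 = -77.67 MPa.

-77.7 MPa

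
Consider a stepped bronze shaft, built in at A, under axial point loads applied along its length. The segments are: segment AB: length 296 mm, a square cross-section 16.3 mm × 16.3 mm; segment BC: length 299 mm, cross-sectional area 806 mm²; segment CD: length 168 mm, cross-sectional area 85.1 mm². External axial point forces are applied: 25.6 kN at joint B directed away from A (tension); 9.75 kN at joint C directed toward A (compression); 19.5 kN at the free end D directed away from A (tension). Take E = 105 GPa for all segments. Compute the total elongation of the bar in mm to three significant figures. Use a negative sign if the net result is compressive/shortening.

Internal axial forces (sectioning from the free end, tension +): N_CD = 19.5 kN, N_BC = 9.75 kN, N_AB = 35.35 kN.
A_AB = 265.7 mm².
δ_AB = 35350·296/(265.7·105000) = 0.3751 mm
δ_BC = 9750·299/(806·105000) = 0.03445 mm
δ_CD = 19500·168/(85.1·105000) = 0.3666 mm
δ = Σδ_i = 0.7761 mm.

0.776 mm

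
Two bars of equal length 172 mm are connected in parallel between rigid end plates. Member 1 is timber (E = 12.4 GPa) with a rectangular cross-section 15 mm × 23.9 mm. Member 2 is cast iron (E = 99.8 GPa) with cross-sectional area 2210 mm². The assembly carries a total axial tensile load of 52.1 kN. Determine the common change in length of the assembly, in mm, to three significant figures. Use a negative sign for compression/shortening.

A_1 = 358.5 mm².
Equal strain + equilibrium ⇒ each member carries load in proportion to AE: A₁E₁ = 4445000 N, A₂E₂ = 220600000 N, ΣAE = 225000000 N.
δ = PL/ΣAE = 52100·172/225000000 = 0.03983 mm.

0.0398 mm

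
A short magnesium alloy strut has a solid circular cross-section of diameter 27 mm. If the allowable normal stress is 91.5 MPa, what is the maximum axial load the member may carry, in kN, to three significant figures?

52.4 kN

A = 572.6 mm².
P_max = σ_allow · A = 91.5 · 572.6 = 52390 N = 52.39 kN.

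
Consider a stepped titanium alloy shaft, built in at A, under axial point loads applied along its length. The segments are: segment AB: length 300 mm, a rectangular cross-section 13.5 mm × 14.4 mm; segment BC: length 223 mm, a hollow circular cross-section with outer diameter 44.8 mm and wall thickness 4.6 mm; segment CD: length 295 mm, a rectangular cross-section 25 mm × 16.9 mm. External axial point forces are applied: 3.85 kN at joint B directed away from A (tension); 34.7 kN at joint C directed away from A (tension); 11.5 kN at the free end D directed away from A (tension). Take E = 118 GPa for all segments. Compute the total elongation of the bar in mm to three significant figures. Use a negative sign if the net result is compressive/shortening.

0.873 mm

Internal axial forces (sectioning from the free end, tension +): N_CD = 11.5 kN, N_BC = 46.2 kN, N_AB = 50.05 kN.
A_AB = 194.4 mm².
A_BC = 580.9 mm².
A_CD = 422.5 mm².
δ_AB = 50050·300/(194.4·118000) = 0.6546 mm
δ_BC = 46200·223/(580.9·118000) = 0.1503 mm
δ_CD = 11500·295/(422.5·118000) = 0.06805 mm
δ = Σδ_i = 0.8729 mm.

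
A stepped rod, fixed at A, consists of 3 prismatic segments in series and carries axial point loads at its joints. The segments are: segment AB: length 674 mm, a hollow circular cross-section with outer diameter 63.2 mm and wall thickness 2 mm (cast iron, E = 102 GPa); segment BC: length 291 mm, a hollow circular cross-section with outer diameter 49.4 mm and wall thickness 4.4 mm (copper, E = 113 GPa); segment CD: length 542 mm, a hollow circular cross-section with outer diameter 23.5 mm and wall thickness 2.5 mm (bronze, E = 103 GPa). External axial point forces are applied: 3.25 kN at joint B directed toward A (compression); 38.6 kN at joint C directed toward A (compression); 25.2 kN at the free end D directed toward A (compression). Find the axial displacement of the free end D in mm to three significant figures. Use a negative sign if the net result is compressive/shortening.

Internal axial forces (sectioning from the free end, tension +): N_CD = -25.2 kN, N_BC = -63.8 kN, N_AB = -67.05 kN.
A_AB = 384.5 mm².
A_BC = 622 mm².
A_CD = 164.9 mm².
δ_AB = -67050·674/(384.5·102000) = -1.152 mm
δ_BC = -63800·291/(622·113000) = -0.2641 mm
δ_CD = -25200·542/(164.9·103000) = -0.804 mm
δ = Σδ_i = -2.22 mm.

-2.22 mm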